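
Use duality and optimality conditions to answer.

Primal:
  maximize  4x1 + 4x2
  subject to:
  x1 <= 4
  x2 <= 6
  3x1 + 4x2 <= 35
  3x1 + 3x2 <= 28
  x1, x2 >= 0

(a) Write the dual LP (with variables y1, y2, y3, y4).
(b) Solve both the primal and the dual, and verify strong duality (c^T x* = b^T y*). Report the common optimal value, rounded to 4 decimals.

The standard primal-dual pair for 'max c^T x s.t. A x <= b, x >= 0' is:
  Dual:  min b^T y  s.t.  A^T y >= c,  y >= 0.

So the dual LP is:
  minimize  4y1 + 6y2 + 35y3 + 28y4
  subject to:
    y1 + 3y3 + 3y4 >= 4
    y2 + 4y3 + 3y4 >= 4
    y1, y2, y3, y4 >= 0

Solving the primal: x* = (4, 5.3333).
  primal value c^T x* = 37.3333.
Solving the dual: y* = (0, 0, 0, 1.3333).
  dual value b^T y* = 37.3333.
Strong duality: c^T x* = b^T y*. Confirmed.

37.3333


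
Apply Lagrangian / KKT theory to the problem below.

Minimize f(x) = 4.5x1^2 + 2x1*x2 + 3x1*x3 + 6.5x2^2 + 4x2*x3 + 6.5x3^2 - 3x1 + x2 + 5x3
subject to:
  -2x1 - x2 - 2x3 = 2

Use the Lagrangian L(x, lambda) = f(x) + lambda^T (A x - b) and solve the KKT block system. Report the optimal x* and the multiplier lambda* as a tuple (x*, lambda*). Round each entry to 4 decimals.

Form the Lagrangian:
  L(x, lambda) = (1/2) x^T Q x + c^T x + lambda^T (A x - b)
Stationarity (grad_x L = 0): Q x + c + A^T lambda = 0.
Primal feasibility: A x = b.

This gives the KKT block system:
  [ Q   A^T ] [ x     ]   [-c ]
  [ A    0  ] [ lambda ] = [ b ]

Solving the linear system:
  x*      = (-0.115, -0.0535, -0.8583)
  lambda* = (-3.3583)
  f(x*)   = 1.3583

x* = (-0.115, -0.0535, -0.8583), lambda* = (-3.3583)


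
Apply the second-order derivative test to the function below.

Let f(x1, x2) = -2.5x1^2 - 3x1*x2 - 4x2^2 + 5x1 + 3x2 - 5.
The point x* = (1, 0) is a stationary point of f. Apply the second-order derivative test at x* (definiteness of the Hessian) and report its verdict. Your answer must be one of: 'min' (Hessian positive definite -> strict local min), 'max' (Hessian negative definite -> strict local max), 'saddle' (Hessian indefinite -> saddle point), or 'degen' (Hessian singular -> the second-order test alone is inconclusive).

Compute the Hessian H = grad^2 f:
  H = [[-5, -3], [-3, -8]]
Verify stationarity: grad f(x*) = H x* + g = (0, 0).
Eigenvalues of H: -9.8541, -3.1459.
Both eigenvalues < 0, so H is negative definite -> x* is a strict local max.

max


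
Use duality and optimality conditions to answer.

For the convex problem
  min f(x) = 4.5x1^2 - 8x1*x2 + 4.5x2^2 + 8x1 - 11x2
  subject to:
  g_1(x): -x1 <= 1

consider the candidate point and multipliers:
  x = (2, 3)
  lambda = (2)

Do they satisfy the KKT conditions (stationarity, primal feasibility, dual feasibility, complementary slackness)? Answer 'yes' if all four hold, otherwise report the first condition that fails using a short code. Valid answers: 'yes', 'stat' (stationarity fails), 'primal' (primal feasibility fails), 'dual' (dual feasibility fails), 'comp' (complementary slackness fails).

Gradient of f: grad f(x) = Q x + c = (2, 0)
Constraint values g_i(x) = a_i^T x - b_i:
  g_1((2, 3)) = -3
Stationarity residual: grad f(x) + sum_i lambda_i a_i = (0, 0)
  -> stationarity OK
Primal feasibility (all g_i <= 0): OK
Dual feasibility (all lambda_i >= 0): OK
Complementary slackness (lambda_i * g_i(x) = 0 for all i): FAILS

Verdict: the first failing condition is complementary_slackness -> comp.

comp


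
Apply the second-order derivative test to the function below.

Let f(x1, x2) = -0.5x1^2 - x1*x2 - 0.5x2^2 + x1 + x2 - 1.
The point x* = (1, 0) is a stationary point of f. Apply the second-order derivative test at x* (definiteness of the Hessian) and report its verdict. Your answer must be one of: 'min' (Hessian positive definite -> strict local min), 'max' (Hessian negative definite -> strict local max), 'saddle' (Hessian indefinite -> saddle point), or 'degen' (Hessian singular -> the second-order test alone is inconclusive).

Compute the Hessian H = grad^2 f:
  H = [[-1, -1], [-1, -1]]
Verify stationarity: grad f(x*) = H x* + g = (0, 0).
Eigenvalues of H: -2, 0.
H has a zero eigenvalue (singular; negative semidefinite but not definite), so H is neither positive definite, negative definite, nor indefinite. The second-order test alone is inconclusive -> degen.
(Indeed, f is constant along the null direction of H through x*, so x* is not a strict local extremum.)

degen


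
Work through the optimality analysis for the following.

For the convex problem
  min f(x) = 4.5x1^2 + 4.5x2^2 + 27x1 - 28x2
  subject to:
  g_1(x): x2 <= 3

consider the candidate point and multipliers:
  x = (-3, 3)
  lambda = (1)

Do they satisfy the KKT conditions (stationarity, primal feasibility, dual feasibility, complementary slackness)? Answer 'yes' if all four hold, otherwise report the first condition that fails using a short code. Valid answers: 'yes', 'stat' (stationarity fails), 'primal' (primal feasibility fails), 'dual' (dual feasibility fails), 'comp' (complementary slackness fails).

Gradient of f: grad f(x) = Q x + c = (0, -1)
Constraint values g_i(x) = a_i^T x - b_i:
  g_1((-3, 3)) = 0
Stationarity residual: grad f(x) + sum_i lambda_i a_i = (0, 0)
  -> stationarity OK
Primal feasibility (all g_i <= 0): OK
Dual feasibility (all lambda_i >= 0): OK
Complementary slackness (lambda_i * g_i(x) = 0 for all i): OK

Verdict: yes, KKT holds.

yes


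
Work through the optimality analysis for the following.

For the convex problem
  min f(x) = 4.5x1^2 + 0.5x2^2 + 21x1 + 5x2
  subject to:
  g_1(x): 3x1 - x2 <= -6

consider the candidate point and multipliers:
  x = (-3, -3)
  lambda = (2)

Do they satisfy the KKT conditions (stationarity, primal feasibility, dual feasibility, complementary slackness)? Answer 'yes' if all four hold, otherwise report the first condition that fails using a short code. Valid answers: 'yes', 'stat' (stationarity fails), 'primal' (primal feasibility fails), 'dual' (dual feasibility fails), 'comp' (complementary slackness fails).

Gradient of f: grad f(x) = Q x + c = (-6, 2)
Constraint values g_i(x) = a_i^T x - b_i:
  g_1((-3, -3)) = 0
Stationarity residual: grad f(x) + sum_i lambda_i a_i = (0, 0)
  -> stationarity OK
Primal feasibility (all g_i <= 0): OK
Dual feasibility (all lambda_i >= 0): OK
Complementary slackness (lambda_i * g_i(x) = 0 for all i): OK

Verdict: yes, KKT holds.

yes


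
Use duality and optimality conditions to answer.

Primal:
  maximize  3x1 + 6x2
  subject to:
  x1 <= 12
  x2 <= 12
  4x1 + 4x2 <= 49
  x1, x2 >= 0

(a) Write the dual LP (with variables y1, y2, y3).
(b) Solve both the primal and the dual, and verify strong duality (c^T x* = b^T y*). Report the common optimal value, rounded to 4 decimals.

The standard primal-dual pair for 'max c^T x s.t. A x <= b, x >= 0' is:
  Dual:  min b^T y  s.t.  A^T y >= c,  y >= 0.

So the dual LP is:
  minimize  12y1 + 12y2 + 49y3
  subject to:
    y1 + 4y3 >= 3
    y2 + 4y3 >= 6
    y1, y2, y3 >= 0

Solving the primal: x* = (0.25, 12).
  primal value c^T x* = 72.75.
Solving the dual: y* = (0, 3, 0.75).
  dual value b^T y* = 72.75.
Strong duality: c^T x* = b^T y*. Confirmed.

72.75


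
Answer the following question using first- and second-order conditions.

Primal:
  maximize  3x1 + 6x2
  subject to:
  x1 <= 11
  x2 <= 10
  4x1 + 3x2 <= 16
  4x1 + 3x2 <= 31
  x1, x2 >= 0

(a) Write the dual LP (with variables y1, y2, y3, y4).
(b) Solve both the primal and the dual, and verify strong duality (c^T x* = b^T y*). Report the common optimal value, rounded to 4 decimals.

The standard primal-dual pair for 'max c^T x s.t. A x <= b, x >= 0' is:
  Dual:  min b^T y  s.t.  A^T y >= c,  y >= 0.

So the dual LP is:
  minimize  11y1 + 10y2 + 16y3 + 31y4
  subject to:
    y1 + 4y3 + 4y4 >= 3
    y2 + 3y3 + 3y4 >= 6
    y1, y2, y3, y4 >= 0

Solving the primal: x* = (0, 5.3333).
  primal value c^T x* = 32.
Solving the dual: y* = (0, 0, 2, 0).
  dual value b^T y* = 32.
Strong duality: c^T x* = b^T y*. Confirmed.

32


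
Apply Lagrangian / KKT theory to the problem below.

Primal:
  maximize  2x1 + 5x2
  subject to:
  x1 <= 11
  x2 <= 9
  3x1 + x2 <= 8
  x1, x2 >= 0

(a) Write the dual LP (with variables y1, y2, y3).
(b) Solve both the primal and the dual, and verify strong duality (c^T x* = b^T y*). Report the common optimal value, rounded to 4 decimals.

The standard primal-dual pair for 'max c^T x s.t. A x <= b, x >= 0' is:
  Dual:  min b^T y  s.t.  A^T y >= c,  y >= 0.

So the dual LP is:
  minimize  11y1 + 9y2 + 8y3
  subject to:
    y1 + 3y3 >= 2
    y2 + y3 >= 5
    y1, y2, y3 >= 0

Solving the primal: x* = (0, 8).
  primal value c^T x* = 40.
Solving the dual: y* = (0, 0, 5).
  dual value b^T y* = 40.
Strong duality: c^T x* = b^T y*. Confirmed.

40


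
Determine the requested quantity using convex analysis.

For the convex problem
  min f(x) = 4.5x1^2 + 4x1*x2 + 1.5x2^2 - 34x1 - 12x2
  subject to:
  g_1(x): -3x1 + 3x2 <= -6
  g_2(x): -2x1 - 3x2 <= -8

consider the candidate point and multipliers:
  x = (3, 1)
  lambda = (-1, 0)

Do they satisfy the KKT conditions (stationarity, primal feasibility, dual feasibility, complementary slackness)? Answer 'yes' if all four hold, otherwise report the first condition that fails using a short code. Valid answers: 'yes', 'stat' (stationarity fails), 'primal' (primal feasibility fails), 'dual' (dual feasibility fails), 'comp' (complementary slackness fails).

Gradient of f: grad f(x) = Q x + c = (-3, 3)
Constraint values g_i(x) = a_i^T x - b_i:
  g_1((3, 1)) = 0
  g_2((3, 1)) = -1
Stationarity residual: grad f(x) + sum_i lambda_i a_i = (0, 0)
  -> stationarity OK
Primal feasibility (all g_i <= 0): OK
Dual feasibility (all lambda_i >= 0): FAILS
Complementary slackness (lambda_i * g_i(x) = 0 for all i): OK

Verdict: the first failing condition is dual_feasibility -> dual.

dual


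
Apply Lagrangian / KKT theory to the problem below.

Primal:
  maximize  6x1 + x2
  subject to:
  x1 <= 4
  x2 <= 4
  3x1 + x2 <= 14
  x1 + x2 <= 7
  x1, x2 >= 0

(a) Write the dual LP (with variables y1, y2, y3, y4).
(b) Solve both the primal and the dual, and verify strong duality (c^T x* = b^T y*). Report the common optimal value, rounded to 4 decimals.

The standard primal-dual pair for 'max c^T x s.t. A x <= b, x >= 0' is:
  Dual:  min b^T y  s.t.  A^T y >= c,  y >= 0.

So the dual LP is:
  minimize  4y1 + 4y2 + 14y3 + 7y4
  subject to:
    y1 + 3y3 + y4 >= 6
    y2 + y3 + y4 >= 1
    y1, y2, y3, y4 >= 0

Solving the primal: x* = (4, 2).
  primal value c^T x* = 26.
Solving the dual: y* = (3, 0, 1, 0).
  dual value b^T y* = 26.
Strong duality: c^T x* = b^T y*. Confirmed.

26


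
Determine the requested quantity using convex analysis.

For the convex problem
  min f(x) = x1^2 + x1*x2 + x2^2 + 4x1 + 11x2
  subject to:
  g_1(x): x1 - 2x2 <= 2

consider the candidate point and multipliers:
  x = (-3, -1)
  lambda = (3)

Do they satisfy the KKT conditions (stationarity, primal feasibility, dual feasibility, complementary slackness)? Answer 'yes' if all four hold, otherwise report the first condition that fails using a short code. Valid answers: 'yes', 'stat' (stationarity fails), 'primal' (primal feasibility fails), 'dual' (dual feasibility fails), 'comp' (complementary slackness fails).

Gradient of f: grad f(x) = Q x + c = (-3, 6)
Constraint values g_i(x) = a_i^T x - b_i:
  g_1((-3, -1)) = -3
Stationarity residual: grad f(x) + sum_i lambda_i a_i = (0, 0)
  -> stationarity OK
Primal feasibility (all g_i <= 0): OK
Dual feasibility (all lambda_i >= 0): OK
Complementary slackness (lambda_i * g_i(x) = 0 for all i): FAILS

Verdict: the first failing condition is complementary_slackness -> comp.

comp


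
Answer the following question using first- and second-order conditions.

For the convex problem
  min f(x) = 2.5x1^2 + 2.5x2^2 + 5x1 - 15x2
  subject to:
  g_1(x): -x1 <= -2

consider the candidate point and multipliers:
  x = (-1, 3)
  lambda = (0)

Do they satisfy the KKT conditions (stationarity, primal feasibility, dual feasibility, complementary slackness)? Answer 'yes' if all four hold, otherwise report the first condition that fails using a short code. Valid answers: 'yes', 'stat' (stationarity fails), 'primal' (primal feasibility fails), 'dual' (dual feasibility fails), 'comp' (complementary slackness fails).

Gradient of f: grad f(x) = Q x + c = (0, 0)
Constraint values g_i(x) = a_i^T x - b_i:
  g_1((-1, 3)) = 3
Stationarity residual: grad f(x) + sum_i lambda_i a_i = (0, 0)
  -> stationarity OK
Primal feasibility (all g_i <= 0): FAILS
Dual feasibility (all lambda_i >= 0): OK
Complementary slackness (lambda_i * g_i(x) = 0 for all i): OK

Verdict: the first failing condition is primal_feasibility -> primal.

primal


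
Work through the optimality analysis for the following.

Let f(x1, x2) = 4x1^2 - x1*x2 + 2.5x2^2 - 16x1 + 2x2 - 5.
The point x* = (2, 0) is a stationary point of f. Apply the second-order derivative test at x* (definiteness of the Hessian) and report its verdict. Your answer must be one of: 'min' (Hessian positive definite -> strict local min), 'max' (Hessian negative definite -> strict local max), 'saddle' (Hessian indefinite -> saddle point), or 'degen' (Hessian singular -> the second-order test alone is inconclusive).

Compute the Hessian H = grad^2 f:
  H = [[8, -1], [-1, 5]]
Verify stationarity: grad f(x*) = H x* + g = (0, 0).
Eigenvalues of H: 4.6972, 8.3028.
Both eigenvalues > 0, so H is positive definite -> x* is a strict local min.

min


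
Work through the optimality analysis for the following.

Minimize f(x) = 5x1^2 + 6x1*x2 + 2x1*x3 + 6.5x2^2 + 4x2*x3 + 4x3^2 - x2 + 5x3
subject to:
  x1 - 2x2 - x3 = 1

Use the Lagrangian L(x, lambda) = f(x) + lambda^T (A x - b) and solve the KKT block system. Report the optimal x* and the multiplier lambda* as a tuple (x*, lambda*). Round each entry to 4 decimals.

Form the Lagrangian:
  L(x, lambda) = (1/2) x^T Q x + c^T x + lambda^T (A x - b)
Stationarity (grad_x L = 0): Q x + c + A^T lambda = 0.
Primal feasibility: A x = b.

This gives the KKT block system:
  [ Q   A^T ] [ x     ]   [-c ]
  [ A    0  ] [ lambda ] = [ b ]

Solving the linear system:
  x*      = (0.2509, 0.052, -0.8532)
  lambda* = (-1.1152)
  f(x*)   = -1.6013

x* = (0.2509, 0.052, -0.8532), lambda* = (-1.1152)


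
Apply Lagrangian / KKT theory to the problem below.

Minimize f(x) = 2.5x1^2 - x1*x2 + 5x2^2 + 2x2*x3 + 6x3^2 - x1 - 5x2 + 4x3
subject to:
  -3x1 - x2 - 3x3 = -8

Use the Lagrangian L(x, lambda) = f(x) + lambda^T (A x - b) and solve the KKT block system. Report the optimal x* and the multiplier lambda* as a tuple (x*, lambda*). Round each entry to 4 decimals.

Form the Lagrangian:
  L(x, lambda) = (1/2) x^T Q x + c^T x + lambda^T (A x - b)
Stationarity (grad_x L = 0): Q x + c + A^T lambda = 0.
Primal feasibility: A x = b.

This gives the KKT block system:
  [ Q   A^T ] [ x     ]   [-c ]
  [ A    0  ] [ lambda ] = [ b ]

Solving the linear system:
  x*      = (2.1203, 0.9546, 0.2281)
  lambda* = (2.8823)
  f(x*)   = 8.5388

x* = (2.1203, 0.9546, 0.2281), lambda* = (2.8823)


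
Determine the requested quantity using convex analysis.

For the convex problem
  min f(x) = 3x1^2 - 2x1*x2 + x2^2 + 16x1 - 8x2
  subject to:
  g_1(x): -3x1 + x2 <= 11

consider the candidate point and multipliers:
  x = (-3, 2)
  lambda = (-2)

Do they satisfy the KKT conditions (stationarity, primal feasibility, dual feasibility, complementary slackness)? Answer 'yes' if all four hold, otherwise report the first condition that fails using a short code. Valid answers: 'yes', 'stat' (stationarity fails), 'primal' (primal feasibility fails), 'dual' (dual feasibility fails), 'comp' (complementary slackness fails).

Gradient of f: grad f(x) = Q x + c = (-6, 2)
Constraint values g_i(x) = a_i^T x - b_i:
  g_1((-3, 2)) = 0
Stationarity residual: grad f(x) + sum_i lambda_i a_i = (0, 0)
  -> stationarity OK
Primal feasibility (all g_i <= 0): OK
Dual feasibility (all lambda_i >= 0): FAILS
Complementary slackness (lambda_i * g_i(x) = 0 for all i): OK

Verdict: the first failing condition is dual_feasibility -> dual.

dual


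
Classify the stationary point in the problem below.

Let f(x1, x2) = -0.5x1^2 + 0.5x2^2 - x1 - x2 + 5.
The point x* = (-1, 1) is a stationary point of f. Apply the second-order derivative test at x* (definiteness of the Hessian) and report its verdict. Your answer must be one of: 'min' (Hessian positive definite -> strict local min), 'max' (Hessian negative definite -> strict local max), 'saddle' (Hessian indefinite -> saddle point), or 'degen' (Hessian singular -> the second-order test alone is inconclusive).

Compute the Hessian H = grad^2 f:
  H = [[-1, 0], [0, 1]]
Verify stationarity: grad f(x*) = H x* + g = (0, 0).
Eigenvalues of H: -1, 1.
Eigenvalues have mixed signs, so H is indefinite -> x* is a saddle point.

saddle


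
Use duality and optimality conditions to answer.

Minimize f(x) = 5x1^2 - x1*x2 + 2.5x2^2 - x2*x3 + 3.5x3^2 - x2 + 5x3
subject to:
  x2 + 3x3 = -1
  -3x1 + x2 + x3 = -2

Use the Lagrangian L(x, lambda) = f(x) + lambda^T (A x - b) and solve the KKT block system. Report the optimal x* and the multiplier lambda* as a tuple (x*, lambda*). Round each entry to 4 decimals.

Form the Lagrangian:
  L(x, lambda) = (1/2) x^T Q x + c^T x + lambda^T (A x - b)
Stationarity (grad_x L = 0): Q x + c + A^T lambda = 0.
Primal feasibility: A x = b.

This gives the KKT block system:
  [ Q   A^T ] [ x     ]   [-c ]
  [ A    0  ] [ lambda ] = [ b ]

Solving the linear system:
  x*      = (0.5856, 0.135, -0.3783)
  lambda* = (-1.3745, 1.9068)
  f(x*)   = 0.2063

x* = (0.5856, 0.135, -0.3783), lambda* = (-1.3745, 1.9068)


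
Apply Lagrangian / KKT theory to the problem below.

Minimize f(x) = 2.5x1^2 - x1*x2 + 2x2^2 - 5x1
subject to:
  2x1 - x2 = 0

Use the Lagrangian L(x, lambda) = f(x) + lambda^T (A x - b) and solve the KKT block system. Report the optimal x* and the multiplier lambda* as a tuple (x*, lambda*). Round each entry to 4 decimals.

Form the Lagrangian:
  L(x, lambda) = (1/2) x^T Q x + c^T x + lambda^T (A x - b)
Stationarity (grad_x L = 0): Q x + c + A^T lambda = 0.
Primal feasibility: A x = b.

This gives the KKT block system:
  [ Q   A^T ] [ x     ]   [-c ]
  [ A    0  ] [ lambda ] = [ b ]

Solving the linear system:
  x*      = (0.2941, 0.5882)
  lambda* = (2.0588)
  f(x*)   = -0.7353

x* = (0.2941, 0.5882), lambda* = (2.0588)


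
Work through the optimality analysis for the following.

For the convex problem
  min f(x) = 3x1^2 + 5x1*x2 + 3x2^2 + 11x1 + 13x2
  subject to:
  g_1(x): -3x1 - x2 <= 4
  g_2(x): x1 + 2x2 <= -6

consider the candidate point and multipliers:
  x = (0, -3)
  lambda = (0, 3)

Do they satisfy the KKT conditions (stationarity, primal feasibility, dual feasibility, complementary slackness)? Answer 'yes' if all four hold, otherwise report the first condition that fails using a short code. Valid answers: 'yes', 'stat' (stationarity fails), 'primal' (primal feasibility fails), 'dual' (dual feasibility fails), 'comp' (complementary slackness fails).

Gradient of f: grad f(x) = Q x + c = (-4, -5)
Constraint values g_i(x) = a_i^T x - b_i:
  g_1((0, -3)) = -1
  g_2((0, -3)) = 0
Stationarity residual: grad f(x) + sum_i lambda_i a_i = (-1, 1)
  -> stationarity FAILS
Primal feasibility (all g_i <= 0): OK
Dual feasibility (all lambda_i >= 0): OK
Complementary slackness (lambda_i * g_i(x) = 0 for all i): OK

Verdict: the first failing condition is stationarity -> stat.

stat


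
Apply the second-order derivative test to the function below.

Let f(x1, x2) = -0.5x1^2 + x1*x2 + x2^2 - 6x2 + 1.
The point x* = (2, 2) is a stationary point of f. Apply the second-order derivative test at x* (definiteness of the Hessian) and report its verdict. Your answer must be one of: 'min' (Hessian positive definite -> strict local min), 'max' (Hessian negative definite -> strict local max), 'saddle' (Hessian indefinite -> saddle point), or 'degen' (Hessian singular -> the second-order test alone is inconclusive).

Compute the Hessian H = grad^2 f:
  H = [[-1, 1], [1, 2]]
Verify stationarity: grad f(x*) = H x* + g = (0, 0).
Eigenvalues of H: -1.3028, 2.3028.
Eigenvalues have mixed signs, so H is indefinite -> x* is a saddle point.

saddle


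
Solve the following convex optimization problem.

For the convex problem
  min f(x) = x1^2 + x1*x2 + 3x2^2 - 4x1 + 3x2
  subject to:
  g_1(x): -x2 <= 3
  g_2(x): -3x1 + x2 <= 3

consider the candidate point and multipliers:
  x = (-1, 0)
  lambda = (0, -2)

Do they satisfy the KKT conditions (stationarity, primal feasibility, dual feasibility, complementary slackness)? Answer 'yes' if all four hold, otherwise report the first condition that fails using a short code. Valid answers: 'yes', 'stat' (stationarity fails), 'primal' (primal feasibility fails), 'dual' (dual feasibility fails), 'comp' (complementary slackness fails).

Gradient of f: grad f(x) = Q x + c = (-6, 2)
Constraint values g_i(x) = a_i^T x - b_i:
  g_1((-1, 0)) = -3
  g_2((-1, 0)) = 0
Stationarity residual: grad f(x) + sum_i lambda_i a_i = (0, 0)
  -> stationarity OK
Primal feasibility (all g_i <= 0): OK
Dual feasibility (all lambda_i >= 0): FAILS
Complementary slackness (lambda_i * g_i(x) = 0 for all i): OK

Verdict: the first failing condition is dual_feasibility -> dual.

dual


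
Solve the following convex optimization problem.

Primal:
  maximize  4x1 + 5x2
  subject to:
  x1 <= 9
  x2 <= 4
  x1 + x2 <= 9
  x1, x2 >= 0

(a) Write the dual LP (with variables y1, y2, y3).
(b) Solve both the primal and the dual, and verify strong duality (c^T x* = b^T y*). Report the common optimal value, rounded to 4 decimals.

The standard primal-dual pair for 'max c^T x s.t. A x <= b, x >= 0' is:
  Dual:  min b^T y  s.t.  A^T y >= c,  y >= 0.

So the dual LP is:
  minimize  9y1 + 4y2 + 9y3
  subject to:
    y1 + y3 >= 4
    y2 + y3 >= 5
    y1, y2, y3 >= 0

Solving the primal: x* = (5, 4).
  primal value c^T x* = 40.
Solving the dual: y* = (0, 1, 4).
  dual value b^T y* = 40.
Strong duality: c^T x* = b^T y*. Confirmed.

40


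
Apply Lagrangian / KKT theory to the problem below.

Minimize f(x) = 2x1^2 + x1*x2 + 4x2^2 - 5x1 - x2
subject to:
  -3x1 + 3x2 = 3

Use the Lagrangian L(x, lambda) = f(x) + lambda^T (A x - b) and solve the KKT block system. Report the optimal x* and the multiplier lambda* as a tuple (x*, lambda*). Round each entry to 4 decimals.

Form the Lagrangian:
  L(x, lambda) = (1/2) x^T Q x + c^T x + lambda^T (A x - b)
Stationarity (grad_x L = 0): Q x + c + A^T lambda = 0.
Primal feasibility: A x = b.

This gives the KKT block system:
  [ Q   A^T ] [ x     ]   [-c ]
  [ A    0  ] [ lambda ] = [ b ]

Solving the linear system:
  x*      = (-0.2143, 0.7857)
  lambda* = (-1.6905)
  f(x*)   = 2.6786

x* = (-0.2143, 0.7857), lambda* = (-1.6905)


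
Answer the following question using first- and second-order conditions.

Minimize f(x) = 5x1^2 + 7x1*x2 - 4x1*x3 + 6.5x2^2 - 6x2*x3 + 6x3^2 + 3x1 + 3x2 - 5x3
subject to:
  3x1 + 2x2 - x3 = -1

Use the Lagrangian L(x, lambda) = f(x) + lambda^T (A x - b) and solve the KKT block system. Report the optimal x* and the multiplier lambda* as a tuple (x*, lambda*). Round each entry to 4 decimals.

Form the Lagrangian:
  L(x, lambda) = (1/2) x^T Q x + c^T x + lambda^T (A x - b)
Stationarity (grad_x L = 0): Q x + c + A^T lambda = 0.
Primal feasibility: A x = b.

This gives the KKT block system:
  [ Q   A^T ] [ x     ]   [-c ]
  [ A    0  ] [ lambda ] = [ b ]

Solving the linear system:
  x*      = (-0.2347, 0.0389, 0.3737)
  lambda* = (0.1898)
  f(x*)   = -1.133

x* = (-0.2347, 0.0389, 0.3737), lambda* = (0.1898)


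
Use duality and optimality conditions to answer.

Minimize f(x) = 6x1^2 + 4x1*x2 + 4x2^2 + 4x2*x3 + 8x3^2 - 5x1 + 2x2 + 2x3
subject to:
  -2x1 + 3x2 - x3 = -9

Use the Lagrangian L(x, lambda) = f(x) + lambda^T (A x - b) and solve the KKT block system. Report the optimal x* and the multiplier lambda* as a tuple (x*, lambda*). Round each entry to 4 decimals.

Form the Lagrangian:
  L(x, lambda) = (1/2) x^T Q x + c^T x + lambda^T (A x - b)
Stationarity (grad_x L = 0): Q x + c + A^T lambda = 0.
Primal feasibility: A x = b.

This gives the KKT block system:
  [ Q   A^T ] [ x     ]   [-c ]
  [ A    0  ] [ lambda ] = [ b ]

Solving the linear system:
  x*      = (1.3839, -1.9182, 0.4775)
  lambda* = (1.9668)
  f(x*)   = 3.9502

x* = (1.3839, -1.9182, 0.4775), lambda* = (1.9668)


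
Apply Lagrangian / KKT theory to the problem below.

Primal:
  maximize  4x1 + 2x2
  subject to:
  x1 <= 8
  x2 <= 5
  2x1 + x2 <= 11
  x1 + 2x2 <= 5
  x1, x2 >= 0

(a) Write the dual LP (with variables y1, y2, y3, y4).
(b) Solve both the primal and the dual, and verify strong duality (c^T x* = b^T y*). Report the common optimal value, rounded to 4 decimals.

The standard primal-dual pair for 'max c^T x s.t. A x <= b, x >= 0' is:
  Dual:  min b^T y  s.t.  A^T y >= c,  y >= 0.

So the dual LP is:
  minimize  8y1 + 5y2 + 11y3 + 5y4
  subject to:
    y1 + 2y3 + y4 >= 4
    y2 + y3 + 2y4 >= 2
    y1, y2, y3, y4 >= 0

Solving the primal: x* = (5, 0).
  primal value c^T x* = 20.
Solving the dual: y* = (0, 0, 0, 4).
  dual value b^T y* = 20.
Strong duality: c^T x* = b^T y*. Confirmed.

20


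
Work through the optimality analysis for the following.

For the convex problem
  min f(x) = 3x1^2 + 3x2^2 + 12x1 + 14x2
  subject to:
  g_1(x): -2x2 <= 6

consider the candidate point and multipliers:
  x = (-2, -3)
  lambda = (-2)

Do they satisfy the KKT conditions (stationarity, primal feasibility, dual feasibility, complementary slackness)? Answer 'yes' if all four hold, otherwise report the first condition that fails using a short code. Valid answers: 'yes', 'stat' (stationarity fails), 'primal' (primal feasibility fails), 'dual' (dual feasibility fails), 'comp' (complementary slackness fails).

Gradient of f: grad f(x) = Q x + c = (0, -4)
Constraint values g_i(x) = a_i^T x - b_i:
  g_1((-2, -3)) = 0
Stationarity residual: grad f(x) + sum_i lambda_i a_i = (0, 0)
  -> stationarity OK
Primal feasibility (all g_i <= 0): OK
Dual feasibility (all lambda_i >= 0): FAILS
Complementary slackness (lambda_i * g_i(x) = 0 for all i): OK

Verdict: the first failing condition is dual_feasibility -> dual.

dual


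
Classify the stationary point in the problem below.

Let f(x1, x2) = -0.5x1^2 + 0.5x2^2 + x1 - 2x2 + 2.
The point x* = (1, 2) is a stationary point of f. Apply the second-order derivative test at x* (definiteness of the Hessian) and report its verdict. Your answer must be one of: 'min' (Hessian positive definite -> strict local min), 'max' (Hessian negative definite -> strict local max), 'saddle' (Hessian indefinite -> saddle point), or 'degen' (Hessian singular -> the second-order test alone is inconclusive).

Compute the Hessian H = grad^2 f:
  H = [[-1, 0], [0, 1]]
Verify stationarity: grad f(x*) = H x* + g = (0, 0).
Eigenvalues of H: -1, 1.
Eigenvalues have mixed signs, so H is indefinite -> x* is a saddle point.

saddle


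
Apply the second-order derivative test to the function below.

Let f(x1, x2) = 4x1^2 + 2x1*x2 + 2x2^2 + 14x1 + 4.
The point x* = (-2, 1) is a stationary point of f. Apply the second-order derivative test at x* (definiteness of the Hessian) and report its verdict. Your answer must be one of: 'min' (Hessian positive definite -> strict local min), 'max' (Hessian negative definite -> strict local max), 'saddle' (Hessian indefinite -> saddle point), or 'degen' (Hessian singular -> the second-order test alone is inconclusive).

Compute the Hessian H = grad^2 f:
  H = [[8, 2], [2, 4]]
Verify stationarity: grad f(x*) = H x* + g = (0, 0).
Eigenvalues of H: 3.1716, 8.8284.
Both eigenvalues > 0, so H is positive definite -> x* is a strict local min.

min


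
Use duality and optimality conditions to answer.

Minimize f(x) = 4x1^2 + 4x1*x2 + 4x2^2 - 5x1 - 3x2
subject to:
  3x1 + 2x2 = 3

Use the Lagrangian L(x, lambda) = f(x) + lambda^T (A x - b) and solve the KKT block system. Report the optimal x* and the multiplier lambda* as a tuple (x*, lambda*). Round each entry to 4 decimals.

Form the Lagrangian:
  L(x, lambda) = (1/2) x^T Q x + c^T x + lambda^T (A x - b)
Stationarity (grad_x L = 0): Q x + c + A^T lambda = 0.
Primal feasibility: A x = b.

This gives the KKT block system:
  [ Q   A^T ] [ x     ]   [-c ]
  [ A    0  ] [ lambda ] = [ b ]

Solving the linear system:
  x*      = (0.8929, 0.1607)
  lambda* = (-0.9286)
  f(x*)   = -1.0804

x* = (0.8929, 0.1607), lambda* = (-0.9286)


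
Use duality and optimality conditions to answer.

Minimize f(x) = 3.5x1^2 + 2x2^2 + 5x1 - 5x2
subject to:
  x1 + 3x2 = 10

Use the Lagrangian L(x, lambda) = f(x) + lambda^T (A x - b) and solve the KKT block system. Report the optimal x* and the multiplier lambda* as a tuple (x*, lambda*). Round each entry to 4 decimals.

Form the Lagrangian:
  L(x, lambda) = (1/2) x^T Q x + c^T x + lambda^T (A x - b)
Stationarity (grad_x L = 0): Q x + c + A^T lambda = 0.
Primal feasibility: A x = b.

This gives the KKT block system:
  [ Q   A^T ] [ x     ]   [-c ]
  [ A    0  ] [ lambda ] = [ b ]

Solving the linear system:
  x*      = (-0.2985, 3.4328)
  lambda* = (-2.9104)
  f(x*)   = 5.2239

x* = (-0.2985, 3.4328), lambda* = (-2.9104)


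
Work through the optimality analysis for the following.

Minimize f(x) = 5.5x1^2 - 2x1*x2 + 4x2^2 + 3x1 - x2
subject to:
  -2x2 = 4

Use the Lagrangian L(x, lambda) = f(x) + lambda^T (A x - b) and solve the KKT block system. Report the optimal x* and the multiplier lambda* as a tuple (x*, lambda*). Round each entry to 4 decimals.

Form the Lagrangian:
  L(x, lambda) = (1/2) x^T Q x + c^T x + lambda^T (A x - b)
Stationarity (grad_x L = 0): Q x + c + A^T lambda = 0.
Primal feasibility: A x = b.

This gives the KKT block system:
  [ Q   A^T ] [ x     ]   [-c ]
  [ A    0  ] [ lambda ] = [ b ]

Solving the linear system:
  x*      = (-0.6364, -2)
  lambda* = (-7.8636)
  f(x*)   = 15.7727

x* = (-0.6364, -2), lambda* = (-7.8636)


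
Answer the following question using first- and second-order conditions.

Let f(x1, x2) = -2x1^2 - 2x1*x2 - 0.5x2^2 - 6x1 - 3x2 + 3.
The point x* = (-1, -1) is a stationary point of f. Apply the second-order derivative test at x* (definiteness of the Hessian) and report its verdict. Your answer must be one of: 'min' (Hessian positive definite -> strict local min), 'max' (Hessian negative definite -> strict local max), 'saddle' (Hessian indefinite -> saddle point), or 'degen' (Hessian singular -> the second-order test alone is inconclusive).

Compute the Hessian H = grad^2 f:
  H = [[-4, -2], [-2, -1]]
Verify stationarity: grad f(x*) = H x* + g = (0, 0).
Eigenvalues of H: -5, 0.
H has a zero eigenvalue (singular; negative semidefinite but not definite), so H is neither positive definite, negative definite, nor indefinite. The second-order test alone is inconclusive -> degen.
(Indeed, f is constant along the null direction of H through x*, so x* is not a strict local extremum.)

degen


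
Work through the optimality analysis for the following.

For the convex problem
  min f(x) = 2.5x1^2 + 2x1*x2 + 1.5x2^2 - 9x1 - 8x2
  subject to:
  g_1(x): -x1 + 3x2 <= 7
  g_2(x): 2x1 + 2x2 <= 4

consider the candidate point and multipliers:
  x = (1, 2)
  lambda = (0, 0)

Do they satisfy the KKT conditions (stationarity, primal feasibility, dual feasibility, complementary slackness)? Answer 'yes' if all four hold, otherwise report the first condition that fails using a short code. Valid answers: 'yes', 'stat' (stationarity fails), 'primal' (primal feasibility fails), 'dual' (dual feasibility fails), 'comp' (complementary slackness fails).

Gradient of f: grad f(x) = Q x + c = (0, 0)
Constraint values g_i(x) = a_i^T x - b_i:
  g_1((1, 2)) = -2
  g_2((1, 2)) = 2
Stationarity residual: grad f(x) + sum_i lambda_i a_i = (0, 0)
  -> stationarity OK
Primal feasibility (all g_i <= 0): FAILS
Dual feasibility (all lambda_i >= 0): OK
Complementary slackness (lambda_i * g_i(x) = 0 for all i): OK

Verdict: the first failing condition is primal_feasibility -> primal.

primal


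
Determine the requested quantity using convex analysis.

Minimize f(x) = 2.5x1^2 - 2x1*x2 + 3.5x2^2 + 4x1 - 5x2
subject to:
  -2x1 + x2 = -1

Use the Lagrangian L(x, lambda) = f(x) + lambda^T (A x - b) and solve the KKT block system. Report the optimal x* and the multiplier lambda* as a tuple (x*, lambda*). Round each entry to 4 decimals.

Form the Lagrangian:
  L(x, lambda) = (1/2) x^T Q x + c^T x + lambda^T (A x - b)
Stationarity (grad_x L = 0): Q x + c + A^T lambda = 0.
Primal feasibility: A x = b.

This gives the KKT block system:
  [ Q   A^T ] [ x     ]   [-c ]
  [ A    0  ] [ lambda ] = [ b ]

Solving the linear system:
  x*      = (0.72, 0.44)
  lambda* = (3.36)
  f(x*)   = 2.02

x* = (0.72, 0.44), lambda* = (3.36)


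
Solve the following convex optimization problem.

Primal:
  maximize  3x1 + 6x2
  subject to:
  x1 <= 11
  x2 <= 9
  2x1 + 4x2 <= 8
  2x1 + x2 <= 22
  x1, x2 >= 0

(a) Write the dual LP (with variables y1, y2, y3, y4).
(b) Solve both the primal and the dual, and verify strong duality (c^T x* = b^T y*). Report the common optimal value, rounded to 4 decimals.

The standard primal-dual pair for 'max c^T x s.t. A x <= b, x >= 0' is:
  Dual:  min b^T y  s.t.  A^T y >= c,  y >= 0.

So the dual LP is:
  minimize  11y1 + 9y2 + 8y3 + 22y4
  subject to:
    y1 + 2y3 + 2y4 >= 3
    y2 + 4y3 + y4 >= 6
    y1, y2, y3, y4 >= 0

Solving the primal: x* = (4, 0).
  primal value c^T x* = 12.
Solving the dual: y* = (0, 0, 1.5, 0).
  dual value b^T y* = 12.
Strong duality: c^T x* = b^T y*. Confirmed.

12


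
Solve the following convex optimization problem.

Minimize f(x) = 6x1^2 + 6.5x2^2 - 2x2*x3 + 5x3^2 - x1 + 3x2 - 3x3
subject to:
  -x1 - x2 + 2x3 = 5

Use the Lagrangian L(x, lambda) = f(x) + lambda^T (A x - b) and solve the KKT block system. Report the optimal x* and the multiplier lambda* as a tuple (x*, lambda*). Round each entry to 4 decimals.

Form the Lagrangian:
  L(x, lambda) = (1/2) x^T Q x + c^T x + lambda^T (A x - b)
Stationarity (grad_x L = 0): Q x + c + A^T lambda = 0.
Primal feasibility: A x = b.

This gives the KKT block system:
  [ Q   A^T ] [ x     ]   [-c ]
  [ A    0  ] [ lambda ] = [ b ]

Solving the linear system:
  x*      = (-0.6279, -0.5969, 1.8876)
  lambda* = (-8.5349)
  f(x*)   = 17.9244

x* = (-0.6279, -0.5969, 1.8876), lambda* = (-8.5349)


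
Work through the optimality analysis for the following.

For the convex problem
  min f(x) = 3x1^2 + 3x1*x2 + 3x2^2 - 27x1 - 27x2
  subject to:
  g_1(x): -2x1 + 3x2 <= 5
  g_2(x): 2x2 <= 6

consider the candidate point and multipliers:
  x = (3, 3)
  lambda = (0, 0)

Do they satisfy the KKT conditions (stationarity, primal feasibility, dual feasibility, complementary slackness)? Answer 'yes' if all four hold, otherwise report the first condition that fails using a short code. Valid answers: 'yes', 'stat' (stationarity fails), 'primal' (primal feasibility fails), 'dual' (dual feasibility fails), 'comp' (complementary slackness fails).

Gradient of f: grad f(x) = Q x + c = (0, 0)
Constraint values g_i(x) = a_i^T x - b_i:
  g_1((3, 3)) = -2
  g_2((3, 3)) = 0
Stationarity residual: grad f(x) + sum_i lambda_i a_i = (0, 0)
  -> stationarity OK
Primal feasibility (all g_i <= 0): OK
Dual feasibility (all lambda_i >= 0): OK
Complementary slackness (lambda_i * g_i(x) = 0 for all i): OK

Verdict: yes, KKT holds.

yes


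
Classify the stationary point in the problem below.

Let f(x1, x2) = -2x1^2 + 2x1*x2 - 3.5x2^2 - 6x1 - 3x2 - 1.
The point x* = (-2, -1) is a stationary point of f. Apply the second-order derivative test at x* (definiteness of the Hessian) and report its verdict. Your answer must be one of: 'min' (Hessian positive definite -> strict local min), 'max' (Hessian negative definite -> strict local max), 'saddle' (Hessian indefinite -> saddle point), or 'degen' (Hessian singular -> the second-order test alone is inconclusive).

Compute the Hessian H = grad^2 f:
  H = [[-4, 2], [2, -7]]
Verify stationarity: grad f(x*) = H x* + g = (0, 0).
Eigenvalues of H: -8, -3.
Both eigenvalues < 0, so H is negative definite -> x* is a strict local max.

max


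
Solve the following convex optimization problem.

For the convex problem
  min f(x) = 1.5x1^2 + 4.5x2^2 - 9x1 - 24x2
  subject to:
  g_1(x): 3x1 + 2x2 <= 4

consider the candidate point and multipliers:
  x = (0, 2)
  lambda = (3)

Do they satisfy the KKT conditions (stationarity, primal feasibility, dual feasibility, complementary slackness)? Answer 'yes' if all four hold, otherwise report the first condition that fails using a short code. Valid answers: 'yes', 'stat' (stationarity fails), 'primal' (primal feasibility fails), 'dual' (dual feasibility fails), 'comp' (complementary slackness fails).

Gradient of f: grad f(x) = Q x + c = (-9, -6)
Constraint values g_i(x) = a_i^T x - b_i:
  g_1((0, 2)) = 0
Stationarity residual: grad f(x) + sum_i lambda_i a_i = (0, 0)
  -> stationarity OK
Primal feasibility (all g_i <= 0): OK
Dual feasibility (all lambda_i >= 0): OK
Complementary slackness (lambda_i * g_i(x) = 0 for all i): OK

Verdict: yes, KKT holds.

yes


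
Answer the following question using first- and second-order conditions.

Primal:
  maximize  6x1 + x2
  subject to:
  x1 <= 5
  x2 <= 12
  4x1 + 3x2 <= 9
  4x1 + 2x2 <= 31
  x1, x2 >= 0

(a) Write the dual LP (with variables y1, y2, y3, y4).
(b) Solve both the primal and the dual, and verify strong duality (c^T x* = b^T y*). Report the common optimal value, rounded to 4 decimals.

The standard primal-dual pair for 'max c^T x s.t. A x <= b, x >= 0' is:
  Dual:  min b^T y  s.t.  A^T y >= c,  y >= 0.

So the dual LP is:
  minimize  5y1 + 12y2 + 9y3 + 31y4
  subject to:
    y1 + 4y3 + 4y4 >= 6
    y2 + 3y3 + 2y4 >= 1
    y1, y2, y3, y4 >= 0

Solving the primal: x* = (2.25, 0).
  primal value c^T x* = 13.5.
Solving the dual: y* = (0, 0, 1.5, 0).
  dual value b^T y* = 13.5.
Strong duality: c^T x* = b^T y*. Confirmed.

13.5


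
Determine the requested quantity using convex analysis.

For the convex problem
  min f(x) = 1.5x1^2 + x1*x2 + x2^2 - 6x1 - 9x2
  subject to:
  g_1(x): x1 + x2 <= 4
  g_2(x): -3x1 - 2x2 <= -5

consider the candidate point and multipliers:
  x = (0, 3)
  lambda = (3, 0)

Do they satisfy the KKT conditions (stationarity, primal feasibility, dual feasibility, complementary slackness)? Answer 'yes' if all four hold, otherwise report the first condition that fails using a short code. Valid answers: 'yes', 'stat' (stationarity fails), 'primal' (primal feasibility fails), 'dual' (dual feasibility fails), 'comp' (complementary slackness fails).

Gradient of f: grad f(x) = Q x + c = (-3, -3)
Constraint values g_i(x) = a_i^T x - b_i:
  g_1((0, 3)) = -1
  g_2((0, 3)) = -1
Stationarity residual: grad f(x) + sum_i lambda_i a_i = (0, 0)
  -> stationarity OK
Primal feasibility (all g_i <= 0): OK
Dual feasibility (all lambda_i >= 0): OK
Complementary slackness (lambda_i * g_i(x) = 0 for all i): FAILS

Verdict: the first failing condition is complementary_slackness -> comp.

comp


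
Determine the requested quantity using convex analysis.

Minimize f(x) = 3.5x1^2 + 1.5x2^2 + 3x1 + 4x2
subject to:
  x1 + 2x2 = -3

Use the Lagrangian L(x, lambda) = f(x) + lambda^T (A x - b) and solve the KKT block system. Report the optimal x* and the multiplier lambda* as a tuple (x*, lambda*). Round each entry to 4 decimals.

Form the Lagrangian:
  L(x, lambda) = (1/2) x^T Q x + c^T x + lambda^T (A x - b)
Stationarity (grad_x L = 0): Q x + c + A^T lambda = 0.
Primal feasibility: A x = b.

This gives the KKT block system:
  [ Q   A^T ] [ x     ]   [-c ]
  [ A    0  ] [ lambda ] = [ b ]

Solving the linear system:
  x*      = (-0.4194, -1.2903)
  lambda* = (-0.0645)
  f(x*)   = -3.3065

x* = (-0.4194, -1.2903), lambda* = (-0.0645)


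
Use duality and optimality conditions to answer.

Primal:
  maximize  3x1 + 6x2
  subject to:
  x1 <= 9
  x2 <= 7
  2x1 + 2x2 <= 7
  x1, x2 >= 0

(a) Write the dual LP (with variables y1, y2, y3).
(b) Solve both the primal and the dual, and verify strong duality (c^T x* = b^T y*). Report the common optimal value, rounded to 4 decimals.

The standard primal-dual pair for 'max c^T x s.t. A x <= b, x >= 0' is:
  Dual:  min b^T y  s.t.  A^T y >= c,  y >= 0.

So the dual LP is:
  minimize  9y1 + 7y2 + 7y3
  subject to:
    y1 + 2y3 >= 3
    y2 + 2y3 >= 6
    y1, y2, y3 >= 0

Solving the primal: x* = (0, 3.5).
  primal value c^T x* = 21.
Solving the dual: y* = (0, 0, 3).
  dual value b^T y* = 21.
Strong duality: c^T x* = b^T y*. Confirmed.

21
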